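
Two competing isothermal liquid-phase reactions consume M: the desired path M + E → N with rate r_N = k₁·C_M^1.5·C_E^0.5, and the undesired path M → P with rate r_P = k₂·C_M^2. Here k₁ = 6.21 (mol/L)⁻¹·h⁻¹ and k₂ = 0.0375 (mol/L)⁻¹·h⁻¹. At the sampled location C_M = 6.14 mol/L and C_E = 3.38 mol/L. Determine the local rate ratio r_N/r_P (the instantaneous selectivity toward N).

S_{N/P} = r_N/r_P = (k₁·C_M^1.5·C_E^0.5)/(k₂·C_M^2) = (k₁/k₂)·C_M^-0.5·C_E^0.5.
= (6.21×6.140^1.5×3.380^0.5) / (0.0375×6.140^2) = 173.7/1.414 = 123.
The undesired path is higher order in M, so low C_M (CSTR or dilute feed) favours N.

123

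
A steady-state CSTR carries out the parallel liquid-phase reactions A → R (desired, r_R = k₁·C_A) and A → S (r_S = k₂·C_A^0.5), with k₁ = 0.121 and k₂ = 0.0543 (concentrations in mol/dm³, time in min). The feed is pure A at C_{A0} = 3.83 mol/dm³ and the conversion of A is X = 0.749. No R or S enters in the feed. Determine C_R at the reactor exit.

1.97 mol/dm³

Exit C_A = C_{A0}(1−X) = 3.83×0.251 = 0.9613 mol/dm³.
A CSTR operates uniformly at the exit composition, giving r_R = 0.1163 and r_S = 0.05324 (each k·C_A^n at C_A = 0.9613).
Fraction of consumed A going to R: r_R/(r_R+r_S) = 0.6860.
C_R = 0.6860·C_{A0}·X = 0.6860×3.83×0.749 = 1.97 mol/dm³.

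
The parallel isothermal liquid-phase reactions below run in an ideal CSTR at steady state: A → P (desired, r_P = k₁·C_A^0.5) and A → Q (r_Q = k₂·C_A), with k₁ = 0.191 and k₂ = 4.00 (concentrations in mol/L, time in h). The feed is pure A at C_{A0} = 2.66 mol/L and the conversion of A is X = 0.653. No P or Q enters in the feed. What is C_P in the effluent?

0.0822 mol/L

Exit C_A = C_{A0}(1−X) = 2.66×0.347 = 0.9230 mol/L.
In a CSTR the entire volume is at exit conditions, so r_P = 0.191×0.9230^0.5 = 0.1835 and r_Q = 4.00×0.9230 = 3.692.
Fraction of consumed A going to P: r_P/(r_P+r_Q) = 0.04735.
C_P = 0.04735·C_{A0}·X = 0.04735×2.66×0.653 = 0.0822 mol/L.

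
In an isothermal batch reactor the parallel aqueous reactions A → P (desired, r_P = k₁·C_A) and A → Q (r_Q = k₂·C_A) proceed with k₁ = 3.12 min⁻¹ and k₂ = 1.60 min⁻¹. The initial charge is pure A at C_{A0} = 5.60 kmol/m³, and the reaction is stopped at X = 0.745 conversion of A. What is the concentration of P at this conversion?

C_A = C_{A0}(1−X) = 1.428 kmol/m³.
Both paths are first order in A, so the instantaneous fraction to P is constant: dC_P/d(−C_A) = k₁/(k₁+k₂) = 0.6610.
C_P = 0.6610·(C_{A0}−C_A) = 0.6610×4.172 = 2.76 kmol/m³.

2.76 kmol/m³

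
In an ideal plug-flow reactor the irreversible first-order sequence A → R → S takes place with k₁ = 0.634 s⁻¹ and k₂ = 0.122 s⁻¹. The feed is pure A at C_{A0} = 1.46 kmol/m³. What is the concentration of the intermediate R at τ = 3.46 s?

For first-order series with pure A initially, C_R(τ) = k₁C_{A0}/(k₂−k₁)·(e^(−k₁τ) − e^(−k₂τ)).
e^(−k₁τ) = e^(−0.634×3.46) = e^(−2.194) = 0.1115; e^(−k₂τ) = e^(−0.4221) = 0.6557.
C_R = 0.634×1.46/(0.122−0.634) × (0.1115−0.6557) = (-1.808)×(-0.5441) = 0.9838 kmol/m³.

0.984 kmol/m³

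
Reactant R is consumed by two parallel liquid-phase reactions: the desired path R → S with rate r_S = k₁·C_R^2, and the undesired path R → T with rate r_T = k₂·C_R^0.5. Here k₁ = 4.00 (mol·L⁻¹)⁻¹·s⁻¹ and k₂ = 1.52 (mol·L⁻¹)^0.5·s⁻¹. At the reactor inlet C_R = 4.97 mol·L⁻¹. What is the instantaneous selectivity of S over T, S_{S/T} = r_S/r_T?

S_{S/T} = r_S/r_T = (k₁·C_R^2)/(k₂·C_R^0.5) = (k₁/k₂)·C_R^1.5.
= (4.00×4.970^2) / (1.52×4.970^0.5) = 98.80/3.389 = 29.2.
Since the desired path is higher order in R, keeping C_R high (PFR or concentrated feed) favours S.

29.2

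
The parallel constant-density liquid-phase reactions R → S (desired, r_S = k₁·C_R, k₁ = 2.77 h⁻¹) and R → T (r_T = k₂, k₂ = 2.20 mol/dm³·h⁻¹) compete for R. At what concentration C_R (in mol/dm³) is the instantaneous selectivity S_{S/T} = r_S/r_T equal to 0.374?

0.297 mol/dm³

S_{S/T} = (k₁/k₂)·C_R ⇒ C_R = S·k₂/k₁.
= 0.374×2.20/2.77 = 0.297 mol/dm³.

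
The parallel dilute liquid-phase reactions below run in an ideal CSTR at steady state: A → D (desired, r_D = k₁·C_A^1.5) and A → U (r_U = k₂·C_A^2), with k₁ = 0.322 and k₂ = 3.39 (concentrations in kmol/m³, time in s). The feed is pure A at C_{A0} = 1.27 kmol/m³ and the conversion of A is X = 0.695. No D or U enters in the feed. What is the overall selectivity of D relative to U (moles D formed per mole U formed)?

0.153

Exit C_A = C_{A0}(1−X) = 1.27×0.305 = 0.3874 kmol/m³.
A CSTR operates uniformly at the exit composition, giving r_D = 0.07763 and r_U = 0.5086 (each k·C_A^n at C_A = 0.3874).
Overall selectivity = C_D/C_U = r_Dτ/(r_Uτ) = r_D/r_U = 0.153.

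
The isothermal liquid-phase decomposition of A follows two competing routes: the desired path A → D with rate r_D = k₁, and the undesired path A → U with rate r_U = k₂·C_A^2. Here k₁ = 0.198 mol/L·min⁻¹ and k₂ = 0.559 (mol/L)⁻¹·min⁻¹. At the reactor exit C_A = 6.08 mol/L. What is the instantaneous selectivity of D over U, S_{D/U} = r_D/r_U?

S_{D/U} = r_D/r_U = (k₁)/(k₂·C_A^2) = (k₁/k₂)·C_A^-2.
= (0.198) / (0.559×6.080^2) = 0.1980/20.66 = 0.00958.

0.00958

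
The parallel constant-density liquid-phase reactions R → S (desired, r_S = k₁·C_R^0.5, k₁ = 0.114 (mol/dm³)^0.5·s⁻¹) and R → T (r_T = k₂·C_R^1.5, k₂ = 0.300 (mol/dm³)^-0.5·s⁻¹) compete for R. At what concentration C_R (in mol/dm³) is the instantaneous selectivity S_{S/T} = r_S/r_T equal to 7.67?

0.0495 mol/dm³

S_{S/T} = (k₁/k₂)·C_R⁻¹ ⇒ C_R = (S·k₂/k₁)^(-1).
= (7.67×0.300/0.114)^(-1) = (20.18)^(-1) = 0.0495 mol/dm³.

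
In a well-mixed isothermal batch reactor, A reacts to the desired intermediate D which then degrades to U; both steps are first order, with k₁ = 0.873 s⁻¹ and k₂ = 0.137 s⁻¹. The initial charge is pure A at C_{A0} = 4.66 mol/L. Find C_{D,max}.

3.30 mol/L

At the optimum, C_{D,max}/C_{A0} = (k₁/k₂)^[k₂/(k₂−k₁)].
= (0.873/0.137)^(0.137/(0.137−0.873)) = (6.372)^(-0.1861) = 0.7084.
C_{D,max} = 0.7084×4.66 = 3.30 mol/L.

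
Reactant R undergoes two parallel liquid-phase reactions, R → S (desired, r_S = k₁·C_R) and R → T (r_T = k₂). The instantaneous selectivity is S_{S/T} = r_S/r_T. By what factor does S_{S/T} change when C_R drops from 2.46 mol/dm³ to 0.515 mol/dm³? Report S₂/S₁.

0.209

S_{S/T} = (k₁/k₂)·C_R, so S₂/S₁ = (C_{R,2}/C_{R,1}).
= 0.515/2.46 = 0.209.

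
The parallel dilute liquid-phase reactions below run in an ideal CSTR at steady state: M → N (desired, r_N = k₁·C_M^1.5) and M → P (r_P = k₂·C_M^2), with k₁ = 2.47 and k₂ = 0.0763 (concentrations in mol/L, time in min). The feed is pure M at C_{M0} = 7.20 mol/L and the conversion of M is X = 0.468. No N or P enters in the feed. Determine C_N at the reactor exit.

3.18 mol/L

Exit C_M = C_{M0}(1−X) = 7.20×0.532 = 3.830 mol/L.
In a CSTR the entire volume is at exit conditions, so r_N = 2.47×3.830^1.5 = 18.52 and r_P = 0.0763×3.830^2 = 1.119.
Fraction of consumed M going to N: r_N/(r_N+r_P) = 0.9430.
C_N = 0.9430·C_{M0}·X = 0.9430×7.20×0.468 = 3.18 mol/L.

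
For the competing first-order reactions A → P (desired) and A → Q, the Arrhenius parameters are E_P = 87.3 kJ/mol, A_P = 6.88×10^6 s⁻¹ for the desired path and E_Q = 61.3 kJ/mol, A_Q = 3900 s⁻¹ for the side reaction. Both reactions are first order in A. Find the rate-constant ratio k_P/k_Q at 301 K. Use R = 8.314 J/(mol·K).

0.0542

Since both paths have the same order in A, the concentration cancels and S_{P/Q} = k_P/k_Q = (A_P/A_Q)·exp[(E_Q−E_P)/(RT)].
(E_Q−E_P)/(RT) = (61.3−87.3)×10³/(8.314×301) = -26000/2503 = -10.39.
k_P/k_Q = (6.88×10^6/3900)·exp(-10.39) = 1764 × 3.075×10^-5 = 0.0542.
Since E_P > E_Q, raising the temperature improves selectivity toward P.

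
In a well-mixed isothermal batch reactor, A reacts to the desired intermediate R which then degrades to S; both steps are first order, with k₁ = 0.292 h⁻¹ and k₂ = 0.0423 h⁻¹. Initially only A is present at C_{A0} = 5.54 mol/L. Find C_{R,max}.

3.99 mol/L

At the optimum, C_{R,max}/C_{A0} = (k₁/k₂)^[k₂/(k₂−k₁)].
= (0.292/0.0423)^(0.0423/(0.0423−0.292)) = (6.903)^(-0.1694) = 0.7209.
C_{R,max} = 0.7209×5.54 = 3.99 mol/L.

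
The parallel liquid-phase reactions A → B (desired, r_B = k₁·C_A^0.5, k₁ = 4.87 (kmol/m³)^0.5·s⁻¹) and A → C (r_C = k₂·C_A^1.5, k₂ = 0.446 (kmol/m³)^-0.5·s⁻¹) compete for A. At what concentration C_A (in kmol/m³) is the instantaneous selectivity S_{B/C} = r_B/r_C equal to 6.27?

S_{B/C} = (k₁/k₂)·C_A⁻¹ ⇒ C_A = (S·k₂/k₁)^(-1).
= (6.27×0.446/4.87)^(-1) = (0.5742)^(-1) = 1.74 kmol/m³.

1.74 kmol/m³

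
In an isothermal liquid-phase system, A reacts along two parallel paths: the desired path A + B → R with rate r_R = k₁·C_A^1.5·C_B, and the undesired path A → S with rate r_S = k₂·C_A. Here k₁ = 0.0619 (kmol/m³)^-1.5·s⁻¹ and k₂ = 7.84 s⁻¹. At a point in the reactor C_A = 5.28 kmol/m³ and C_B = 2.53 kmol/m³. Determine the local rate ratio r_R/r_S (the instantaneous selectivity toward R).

0.0459

S_{R/S} = r_R/r_S = (k₁·C_A^1.5·C_B)/(k₂·C_A) = (k₁/k₂)·C_A^0.5·C_B.
= (0.0619×5.280^1.5×2.530) / (7.84×5.280) = 1.900/41.40 = 0.0459.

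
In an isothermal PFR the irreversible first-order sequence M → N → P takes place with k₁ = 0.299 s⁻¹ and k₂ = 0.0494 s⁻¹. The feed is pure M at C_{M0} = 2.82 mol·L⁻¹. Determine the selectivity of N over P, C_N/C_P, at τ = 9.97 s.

For first-order series with pure M initially, C_N(τ) = k₁C_{M0}/(k₂−k₁)·(e^(−k₁τ) − e^(−k₂τ)).
e^(−k₁τ) = e^(−0.299×9.97) = e^(−2.981) = 0.05074; e^(−k₂τ) = e^(−0.4925) = 0.6111.
C_N = 0.299×2.82/(0.0494−0.299) × (0.05074−0.6111) = (-3.378)×(-0.5603) = 1.893 mol·L⁻¹.
C_M = C_{M0}e^(−k₁τ) = 0.1431 mol·L⁻¹, so C_P = C_{M0}−C_M−C_N = 0.7840 mol·L⁻¹; C_N/C_P = 2.41.

2.41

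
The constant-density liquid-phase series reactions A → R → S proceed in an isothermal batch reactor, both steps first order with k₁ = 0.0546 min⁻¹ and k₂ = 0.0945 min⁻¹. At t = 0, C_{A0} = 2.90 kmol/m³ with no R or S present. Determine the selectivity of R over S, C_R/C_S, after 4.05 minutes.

The intermediate concentration in a first-order A→B→C sequence is C_R = k₁C_{A0}(e^(−k₁t) − e^(−k₂t))/(k₂−k₁).
e^(−k₁t) = e^(−0.0546×4.05) = e^(−0.2211) = 0.8016; e^(−k₂t) = e^(−0.3827) = 0.6820.
C_R = 0.0546×2.90/(0.0945−0.0546) × (0.8016−0.6820) = 3.968×0.1196 = 0.4747 kmol/m³.
C_A = C_{A0}e^(−k₁t) = 2.325 kmol/m³, so C_S = C_{A0}−C_A−C_R = 0.1007 kmol/m³; C_R/C_S = 4.72.

4.72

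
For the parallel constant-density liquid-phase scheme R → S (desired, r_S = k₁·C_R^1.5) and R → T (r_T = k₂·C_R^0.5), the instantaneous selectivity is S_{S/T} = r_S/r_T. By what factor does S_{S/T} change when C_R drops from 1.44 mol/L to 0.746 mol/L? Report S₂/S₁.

S_{S/T} = (k₁/k₂)·C_R, so S₂/S₁ = (C_{R,2}/C_{R,1}).
= 0.746/1.44 = 0.518.
Selectivity toward S falls as C_R falls — high-concentration operation is favoured.

0.518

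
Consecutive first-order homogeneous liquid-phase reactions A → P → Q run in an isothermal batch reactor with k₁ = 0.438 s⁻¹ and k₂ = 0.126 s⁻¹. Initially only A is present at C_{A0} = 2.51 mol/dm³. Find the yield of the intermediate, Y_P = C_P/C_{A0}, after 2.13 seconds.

0.521

The intermediate concentration in a first-order A→B→C sequence is C_P = k₁C_{A0}(e^(−k₁t) − e^(−k₂t))/(k₂−k₁).
e^(−k₁t) = e^(−0.438×2.13) = e^(−0.9329) = 0.3934; e^(−k₂t) = e^(−0.2684) = 0.7646.
C_P = 0.438×2.51/(0.126−0.438) × (0.3934−0.7646) = (-3.524)×(-0.3712) = 1.308 mol/dm³.
Y_P = C_P/C_{A0} = 1.308/2.51 = 0.521.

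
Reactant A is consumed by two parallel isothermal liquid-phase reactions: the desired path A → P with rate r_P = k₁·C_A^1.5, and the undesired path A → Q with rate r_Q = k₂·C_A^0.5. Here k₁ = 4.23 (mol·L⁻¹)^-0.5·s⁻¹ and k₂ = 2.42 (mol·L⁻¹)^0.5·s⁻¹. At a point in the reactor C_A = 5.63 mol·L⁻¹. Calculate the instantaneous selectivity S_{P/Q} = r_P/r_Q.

S_{P/Q} = r_P/r_Q = (k₁·C_A^1.5)/(k₂·C_A^0.5) = (k₁/k₂)·C_A.
= (4.23×5.630^1.5) / (2.42×5.630^0.5) = 56.51/5.742 = 9.84.
Since the desired path is higher order in A, keeping C_A high (PFR or concentrated feed) favours P.

9.84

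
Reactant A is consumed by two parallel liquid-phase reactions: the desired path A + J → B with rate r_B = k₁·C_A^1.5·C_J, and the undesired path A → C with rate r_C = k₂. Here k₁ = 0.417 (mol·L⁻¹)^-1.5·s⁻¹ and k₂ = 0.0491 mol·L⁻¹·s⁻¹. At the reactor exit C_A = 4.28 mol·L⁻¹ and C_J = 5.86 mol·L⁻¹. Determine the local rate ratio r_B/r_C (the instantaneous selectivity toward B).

S_{B/C} = r_B/r_C = (k₁·C_A^1.5·C_J)/(k₂) = (k₁/k₂)·C_A^1.5·C_J.
= (0.417×4.280^1.5×5.860) / (0.0491) = 21.64/0.04910 = 441.

441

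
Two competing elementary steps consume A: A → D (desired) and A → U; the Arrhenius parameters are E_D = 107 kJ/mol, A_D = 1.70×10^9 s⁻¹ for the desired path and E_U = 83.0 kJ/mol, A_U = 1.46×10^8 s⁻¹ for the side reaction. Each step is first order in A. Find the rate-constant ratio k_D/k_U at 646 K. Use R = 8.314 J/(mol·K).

With equal orders, S_{D/U} = k_D/k_U = (A_D/A_U)·exp[(E_U−E_D)/(RT)].
(E_U−E_D)/(RT) = (83.0−107)×10³/(8.314×646) = -24000/5371 = -4.469.
k_D/k_U = (1.70×10^9/1.46×10^8)·exp(-4.469) = 11.64 × 0.01146 = 0.133.

0.133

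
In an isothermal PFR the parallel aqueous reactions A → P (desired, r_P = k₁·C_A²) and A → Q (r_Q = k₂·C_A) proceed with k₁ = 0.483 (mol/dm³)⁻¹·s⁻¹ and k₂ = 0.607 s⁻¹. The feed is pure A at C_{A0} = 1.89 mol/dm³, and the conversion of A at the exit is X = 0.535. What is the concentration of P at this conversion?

C_A = C_{A0}(1−X) = 0.8788 mol/dm³.
Along a PFR/batch, dC_Q/dC_A = −r_Q/(r_P+r_Q) = −k₂/(k₂+k₁·C_A).
Integrating from C_{A0} to C_A: C_Q = (0.607/0.483)·ln[(0.607+0.483·1.89)/(0.607+0.483·0.879)] = 1.257·ln(1.520/1.031) = 0.4871 mol/dm³.
Then C_P = (C_{A0}−C_A) − C_Q = 1.011 − 0.4871 = 0.5240 mol/dm³.

0.524 mol/dm³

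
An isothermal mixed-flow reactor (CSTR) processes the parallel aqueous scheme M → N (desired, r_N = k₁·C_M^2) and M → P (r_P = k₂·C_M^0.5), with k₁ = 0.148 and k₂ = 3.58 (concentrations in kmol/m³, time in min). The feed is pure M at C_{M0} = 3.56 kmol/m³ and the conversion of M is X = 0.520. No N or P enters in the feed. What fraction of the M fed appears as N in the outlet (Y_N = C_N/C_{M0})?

Exit C_M = C_{M0}(1−X) = 3.56×0.480 = 1.709 kmol/m³.
A CSTR operates uniformly at the exit composition, giving r_N = 0.4322 and r_P = 4.680 (each k·C_M^n at C_M = 1.709).
Fraction of consumed M going to N: r_N/(r_N+r_P) = 0.08454.
C_N = 0.08454·C_{M0}·X = 0.08454×3.56×0.520 = 0.156 kmol/m³; Y_N = C_N/C_{M0} = 0.0440.

0.0440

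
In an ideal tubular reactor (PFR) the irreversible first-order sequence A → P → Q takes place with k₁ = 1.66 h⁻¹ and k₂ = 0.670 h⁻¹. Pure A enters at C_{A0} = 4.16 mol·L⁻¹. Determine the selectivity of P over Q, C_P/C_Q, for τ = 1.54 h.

Solving the coupled first-order balances gives C_P(τ) = [k₁/(k₂−k₁)]·C_{A0}·(e^(−k₁τ) − e^(−k₂τ)).
e^(−k₁τ) = e^(−1.66×1.54) = e^(−2.556) = 0.07758; e^(−k₂τ) = e^(−1.032) = 0.3564.
C_P = 1.66×4.16/(0.670−1.66) × (0.07758−0.3564) = (-6.975)×(-0.2788) = 1.945 mol·L⁻¹.
C_A = C_{A0}e^(−k₁τ) = 0.3227 mol·L⁻¹, so C_Q = C_{A0}−C_A−C_P = 1.893 mol·L⁻¹; C_P/C_Q = 1.03.

1.03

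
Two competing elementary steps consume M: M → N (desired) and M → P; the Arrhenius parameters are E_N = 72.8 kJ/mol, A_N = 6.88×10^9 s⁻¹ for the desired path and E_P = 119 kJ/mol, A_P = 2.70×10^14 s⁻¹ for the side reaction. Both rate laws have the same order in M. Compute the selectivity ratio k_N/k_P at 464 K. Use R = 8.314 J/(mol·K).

4.05

k_N/k_P = (A_N/A_P)·exp[−(E_N−E_P)/(RT)] = (A_N/A_P)·exp[(E_P−E_N)/(RT)].
(E_P−E_N)/(RT) = (119−72.8)×10³/(8.314×464) = 46200/3858 = 11.98.
k_N/k_P = (6.88×10^9/2.70×10^14)·exp(11.98) = 2.548×10^-5 × 1.589×10^5 = 4.05.
Since E_N < E_P, lowering the temperature improves selectivity toward N.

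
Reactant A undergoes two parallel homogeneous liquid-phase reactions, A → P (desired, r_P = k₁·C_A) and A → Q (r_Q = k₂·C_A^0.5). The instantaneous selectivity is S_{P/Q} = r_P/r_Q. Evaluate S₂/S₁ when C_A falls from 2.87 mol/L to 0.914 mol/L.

S_{P/Q} = (k₁/k₂)·C_A^0.5, so S₂/S₁ = (C_{A,2}/C_{A,1})^0.5.
= (0.914/2.87)^0.5 = (0.3185)^0.5 = 0.564.

0.564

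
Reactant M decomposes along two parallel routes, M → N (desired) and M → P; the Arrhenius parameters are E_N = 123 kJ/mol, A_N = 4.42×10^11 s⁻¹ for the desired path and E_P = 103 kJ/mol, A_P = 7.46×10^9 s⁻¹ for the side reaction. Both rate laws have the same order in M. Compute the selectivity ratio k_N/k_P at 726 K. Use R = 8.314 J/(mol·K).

With equal orders, S_{N/P} = k_N/k_P = (A_N/A_P)·exp[(E_P−E_N)/(RT)].
(E_P−E_N)/(RT) = (103−123)×10³/(8.314×726) = -20000/6036 = -3.313.
k_N/k_P = (4.42×10^11/7.46×10^9)·exp(-3.313) = 59.25 × 0.03639 = 2.16.
Since E_N > E_P, raising the temperature improves selectivity toward N.

2.16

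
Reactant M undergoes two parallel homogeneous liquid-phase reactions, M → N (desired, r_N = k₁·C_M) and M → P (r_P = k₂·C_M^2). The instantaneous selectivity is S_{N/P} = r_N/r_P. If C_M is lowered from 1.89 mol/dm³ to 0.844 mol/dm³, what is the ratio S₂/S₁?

2.24

S_{N/P} = (k₁/k₂)·C_M⁻¹, so S₂/S₁ = (C_{M,2}/C_{M,1})⁻¹.
= 1.89/0.844 = 2.24.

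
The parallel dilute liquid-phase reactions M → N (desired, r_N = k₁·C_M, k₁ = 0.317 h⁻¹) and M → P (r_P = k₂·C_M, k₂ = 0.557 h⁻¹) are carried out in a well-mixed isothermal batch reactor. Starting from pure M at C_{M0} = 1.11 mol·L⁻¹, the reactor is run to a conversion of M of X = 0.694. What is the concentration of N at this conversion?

C_M = C_{M0}(1−X) = 0.3397 mol·L⁻¹.
Both paths are first order in M, so the instantaneous fraction to N is constant: dC_N/d(−C_M) = k₁/(k₁+k₂) = 0.3627.
C_N = 0.3627·(C_{M0}−C_M) = 0.3627×0.7703 = 0.279 mol·L⁻¹.

0.279 mol·L⁻¹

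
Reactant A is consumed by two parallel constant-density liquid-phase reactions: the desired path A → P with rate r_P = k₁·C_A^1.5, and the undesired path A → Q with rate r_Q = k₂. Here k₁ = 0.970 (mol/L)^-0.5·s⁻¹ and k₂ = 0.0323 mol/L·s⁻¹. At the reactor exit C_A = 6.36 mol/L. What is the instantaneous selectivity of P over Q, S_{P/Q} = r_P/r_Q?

482

S_{P/Q} = r_P/r_Q = (k₁·C_A^1.5)/(k₂) = (k₁/k₂)·C_A^1.5.
= (0.970×6.360^1.5) / (0.0323) = 15.56/0.03230 = 482.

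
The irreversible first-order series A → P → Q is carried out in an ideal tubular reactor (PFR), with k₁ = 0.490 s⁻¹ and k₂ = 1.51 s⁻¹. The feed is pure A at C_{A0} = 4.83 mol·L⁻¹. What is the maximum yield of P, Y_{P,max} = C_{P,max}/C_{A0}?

0.189

For a first-order series the maximum intermediate yield is C_{P,max}/C_{A0} = (k₁/k₂)^[k₂/(k₂−k₁)].
= (0.490/1.51)^(1.51/(1.51−0.490)) = (0.3245)^(1.480) = 0.1890.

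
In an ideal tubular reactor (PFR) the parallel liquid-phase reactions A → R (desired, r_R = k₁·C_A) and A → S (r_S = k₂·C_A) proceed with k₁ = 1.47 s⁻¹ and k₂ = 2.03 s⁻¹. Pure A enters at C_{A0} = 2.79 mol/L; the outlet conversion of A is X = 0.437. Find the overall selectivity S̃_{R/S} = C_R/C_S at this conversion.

C_A = C_{A0}(1−X) = 1.571 mol/L.
Both paths are first order in A, so the instantaneous fraction to R is constant: dC_R/d(−C_A) = k₁/(k₁+k₂) = 0.4200.
C_R = 0.4200·(C_{A0}−C_A) = 0.4200×1.219 = 0.512 mol/L.
C_S = (C_{A0}−C_A)−C_R = 0.7072 mol/L; S̃_{R/S} = 0.5121/0.7072 = 0.724.

0.724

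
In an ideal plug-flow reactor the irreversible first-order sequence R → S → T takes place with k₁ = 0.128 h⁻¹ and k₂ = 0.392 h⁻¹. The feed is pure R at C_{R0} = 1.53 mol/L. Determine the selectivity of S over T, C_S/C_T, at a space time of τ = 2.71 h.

1.48

For first-order series with pure R initially, C_S(τ) = k₁C_{R0}/(k₂−k₁)·(e^(−k₁τ) − e^(−k₂τ)).
e^(−k₁τ) = e^(−0.128×2.71) = e^(−0.3469) = 0.7069; e^(−k₂τ) = e^(−1.062) = 0.3457.
C_S = 0.128×1.53/(0.392−0.128) × (0.7069−0.3457) = 0.7418×0.3612 = 0.2680 mol/L.
C_R = C_{R0}e^(−k₁τ) = 1.082 mol/L, so C_T = C_{R0}−C_R−C_S = 0.1805 mol/L; C_S/C_T = 1.48.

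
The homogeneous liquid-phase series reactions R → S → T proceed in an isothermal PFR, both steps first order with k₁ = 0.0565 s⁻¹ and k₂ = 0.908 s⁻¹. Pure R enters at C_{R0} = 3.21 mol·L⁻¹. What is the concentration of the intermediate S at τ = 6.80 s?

0.145 mol·L⁻¹

The intermediate concentration in a first-order A→B→C sequence is C_S = k₁C_{R0}(e^(−k₁τ) − e^(−k₂τ))/(k₂−k₁).
e^(−k₁τ) = e^(−0.0565×6.80) = e^(−0.3842) = 0.6810; e^(−k₂τ) = e^(−6.174) = 0.002082.
C_S = 0.0565×3.21/(0.908−0.0565) × (0.6810−0.002082) = 0.2130×0.6789 = 0.1446 mol·L⁻¹.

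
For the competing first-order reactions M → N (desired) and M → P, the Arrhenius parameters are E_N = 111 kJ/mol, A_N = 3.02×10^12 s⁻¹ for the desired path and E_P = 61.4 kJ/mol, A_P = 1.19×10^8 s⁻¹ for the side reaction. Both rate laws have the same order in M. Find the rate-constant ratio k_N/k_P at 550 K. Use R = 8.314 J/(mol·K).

With equal orders, S_{N/P} = k_N/k_P = (A_N/A_P)·exp[(E_P−E_N)/(RT)].
(E_P−E_N)/(RT) = (61.4−111)×10³/(8.314×550) = -49600/4573 = -10.85.
k_N/k_P = (3.02×10^12/1.19×10^8)·exp(-10.85) = 25378 × 1.946×10^-5 = 0.494.

0.494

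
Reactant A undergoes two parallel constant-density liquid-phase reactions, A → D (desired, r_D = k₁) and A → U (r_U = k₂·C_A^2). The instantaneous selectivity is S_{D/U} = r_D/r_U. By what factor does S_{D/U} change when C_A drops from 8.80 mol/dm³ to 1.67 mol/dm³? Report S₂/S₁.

S_{D/U} = (k₁/k₂)·C_A^-2, so S₂/S₁ = (C_{A,2}/C_{A,1})^-2.
= (1.67/8.80)^(-2) = (0.1898)^(-2) = 27.8.

27.8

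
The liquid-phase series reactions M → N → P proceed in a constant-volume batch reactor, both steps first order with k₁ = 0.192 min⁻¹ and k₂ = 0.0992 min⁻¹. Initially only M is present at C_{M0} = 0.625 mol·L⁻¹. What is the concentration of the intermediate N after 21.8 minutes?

0.129 mol·L⁻¹

For first-order series with pure M initially, C_N(t) = k₁C_{M0}/(k₂−k₁)·(e^(−k₁t) − e^(−k₂t)).
e^(−k₁t) = e^(−0.192×21.8) = e^(−4.186) = 0.01521; e^(−k₂t) = e^(−2.163) = 0.1150.
C_N = 0.192×0.625/(0.0992−0.192) × (0.01521−0.1150) = (-1.293)×(-0.09982) = 0.1291 mol·L⁻¹.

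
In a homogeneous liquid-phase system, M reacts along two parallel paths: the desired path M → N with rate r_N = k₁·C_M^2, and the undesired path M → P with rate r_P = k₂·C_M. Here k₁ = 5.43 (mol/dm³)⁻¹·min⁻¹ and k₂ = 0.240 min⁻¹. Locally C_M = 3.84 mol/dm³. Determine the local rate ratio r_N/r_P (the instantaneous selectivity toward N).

S_{N/P} = r_N/r_P = (k₁·C_M^2)/(k₂·C_M) = (k₁/k₂)·C_M.
= (5.43×3.840^2) / (0.240×3.840) = 80.07/0.9216 = 86.9.
Since the desired path is higher order in M, keeping C_M high (PFR or concentrated feed) favours N.

86.9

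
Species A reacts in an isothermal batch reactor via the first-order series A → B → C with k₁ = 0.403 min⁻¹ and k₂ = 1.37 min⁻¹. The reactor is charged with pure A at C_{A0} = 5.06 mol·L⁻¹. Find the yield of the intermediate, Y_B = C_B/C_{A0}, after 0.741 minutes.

The intermediate concentration in a first-order A→B→C sequence is C_B = k₁C_{A0}(e^(−k₁t) − e^(−k₂t))/(k₂−k₁).
e^(−k₁t) = e^(−0.403×0.741) = e^(−0.2986) = 0.7418; e^(−k₂t) = e^(−1.015) = 0.3623.
C_B = 0.403×5.06/(1.37−0.403) × (0.7418−0.3623) = 2.109×0.3795 = 0.8003 mol·L⁻¹.
Y_B = C_B/C_{A0} = 0.8003/5.06 = 0.158.

0.158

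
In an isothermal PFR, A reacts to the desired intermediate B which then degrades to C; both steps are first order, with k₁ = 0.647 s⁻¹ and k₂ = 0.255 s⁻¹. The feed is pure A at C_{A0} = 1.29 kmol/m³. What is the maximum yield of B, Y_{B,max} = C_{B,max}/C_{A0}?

0.546

For a first-order series the maximum intermediate yield is C_{B,max}/C_{A0} = (k₁/k₂)^[k₂/(k₂−k₁)].
= (0.647/0.255)^(0.255/(0.255−0.647)) = (2.537)^(-0.6505) = 0.5457.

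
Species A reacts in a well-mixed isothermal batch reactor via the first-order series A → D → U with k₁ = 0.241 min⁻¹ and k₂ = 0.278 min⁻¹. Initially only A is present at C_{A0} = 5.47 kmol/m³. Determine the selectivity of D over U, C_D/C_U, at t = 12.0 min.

0.159

For first-order series with pure A initially, C_D(t) = k₁C_{A0}/(k₂−k₁)·(e^(−k₁t) − e^(−k₂t)).
e^(−k₁t) = e^(−0.241×12.0) = e^(−2.892) = 0.05547; e^(−k₂t) = e^(−3.336) = 0.03558.
C_D = 0.241×5.47/(0.278−0.241) × (0.05547−0.03558) = 35.63×0.01989 = 0.7085 kmol/m³.
C_A = C_{A0}e^(−k₁t) = 0.3034 kmol/m³, so C_U = C_{A0}−C_A−C_D = 4.458 kmol/m³; C_D/C_U = 0.159.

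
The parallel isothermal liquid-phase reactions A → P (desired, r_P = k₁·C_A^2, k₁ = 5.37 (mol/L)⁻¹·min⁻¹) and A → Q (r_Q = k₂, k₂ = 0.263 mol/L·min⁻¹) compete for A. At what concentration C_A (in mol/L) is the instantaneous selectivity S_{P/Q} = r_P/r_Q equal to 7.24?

S_{P/Q} = (k₁/k₂)·C_A^2 ⇒ C_A = (S·k₂/k₁)^(0.5).
= (7.24×0.263/5.37)^(0.5) = (0.3546)^(0.5) = 0.595 mol/L.

0.595 mol/L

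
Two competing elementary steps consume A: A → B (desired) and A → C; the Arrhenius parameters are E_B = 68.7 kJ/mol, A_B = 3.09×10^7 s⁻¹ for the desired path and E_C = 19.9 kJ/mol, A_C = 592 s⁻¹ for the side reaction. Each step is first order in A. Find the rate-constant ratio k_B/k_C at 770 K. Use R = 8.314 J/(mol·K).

25.5

With equal orders, S_{B/C} = k_B/k_C = (A_B/A_C)·exp[(E_C−E_B)/(RT)].
(E_C−E_B)/(RT) = (19.9−68.7)×10³/(8.314×770) = -48800/6402 = -7.623.
k_B/k_C = (3.09×10^7/592)·exp(-7.623) = 52196 × 4.891×10^-4 = 25.5.
Since E_B > E_C, raising the temperature improves selectivity toward B.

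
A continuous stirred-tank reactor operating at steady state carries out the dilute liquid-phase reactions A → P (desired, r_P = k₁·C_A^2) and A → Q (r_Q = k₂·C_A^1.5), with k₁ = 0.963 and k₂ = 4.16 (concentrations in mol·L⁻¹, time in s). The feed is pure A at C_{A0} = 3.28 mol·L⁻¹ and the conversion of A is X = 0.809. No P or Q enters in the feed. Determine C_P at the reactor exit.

0.411 mol·L⁻¹

Exit C_A = C_{A0}(1−X) = 3.28×0.191 = 0.6265 mol·L⁻¹.
Rates in a CSTR are evaluated at the outlet concentration: r_P = 0.963×0.6265^2 = 0.3780, r_Q = 4.16×0.6265^1.5 = 2.063.
Fraction of consumed A going to P: r_P/(r_P+r_Q) = 0.1549.
C_P = 0.1549·C_{A0}·X = 0.1549×3.28×0.809 = 0.411 mol·L⁻¹.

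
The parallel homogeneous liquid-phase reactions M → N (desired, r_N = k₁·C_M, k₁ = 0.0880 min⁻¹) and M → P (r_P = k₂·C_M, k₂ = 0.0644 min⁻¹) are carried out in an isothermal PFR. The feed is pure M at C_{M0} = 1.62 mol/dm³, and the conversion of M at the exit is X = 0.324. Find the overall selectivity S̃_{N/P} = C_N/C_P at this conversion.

1.37

C_M = C_{M0}(1−X) = 1.095 mol/dm³.
Both paths are first order in M, so the instantaneous fraction to N is constant: dC_N/d(−C_M) = k₁/(k₁+k₂) = 0.5774.
C_N = 0.5774·(C_{M0}−C_M) = 0.5774×0.5249 = 0.303 mol/dm³.
C_P = (C_{M0}−C_M)−C_N = 0.2218 mol/dm³; S̃_{N/P} = 0.3031/0.2218 = 1.37.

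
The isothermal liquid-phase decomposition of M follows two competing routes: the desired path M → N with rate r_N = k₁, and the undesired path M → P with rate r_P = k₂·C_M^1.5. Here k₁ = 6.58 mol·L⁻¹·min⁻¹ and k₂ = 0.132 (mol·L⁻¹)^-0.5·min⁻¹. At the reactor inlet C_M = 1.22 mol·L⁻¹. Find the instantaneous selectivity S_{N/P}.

S_{N/P} = r_N/r_P = (k₁)/(k₂·C_M^1.5) = (k₁/k₂)·C_M^-1.5.
= (6.58) / (0.132×1.220^1.5) = 6.580/0.1779 = 37.0.
The undesired path is higher order in M, so low C_M (CSTR or dilute feed) favours N.

37.0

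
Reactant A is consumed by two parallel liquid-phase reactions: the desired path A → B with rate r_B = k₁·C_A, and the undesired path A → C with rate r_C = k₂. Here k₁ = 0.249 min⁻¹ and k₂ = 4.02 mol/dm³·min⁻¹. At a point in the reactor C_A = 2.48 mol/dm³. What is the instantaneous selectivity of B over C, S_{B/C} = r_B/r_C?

0.154

S_{B/C} = r_B/r_C = (k₁·C_A)/(k₂) = (k₁/k₂)·C_A.
= (0.249×2.480) / (4.02) = 0.6175/4.020 = 0.154.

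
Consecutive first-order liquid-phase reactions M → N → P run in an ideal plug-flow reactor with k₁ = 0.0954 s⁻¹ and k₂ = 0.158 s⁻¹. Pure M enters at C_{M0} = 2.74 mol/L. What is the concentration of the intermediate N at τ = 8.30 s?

0.767 mol/L

For first-order series with pure M initially, C_N(τ) = k₁C_{M0}/(k₂−k₁)·(e^(−k₁τ) − e^(−k₂τ)).
e^(−k₁τ) = e^(−0.0954×8.30) = e^(−0.7918) = 0.4530; e^(−k₂τ) = e^(−1.311) = 0.2694.
C_N = 0.0954×2.74/(0.158−0.0954) × (0.4530−0.2694) = 4.176×0.1836 = 0.7666 mol/L.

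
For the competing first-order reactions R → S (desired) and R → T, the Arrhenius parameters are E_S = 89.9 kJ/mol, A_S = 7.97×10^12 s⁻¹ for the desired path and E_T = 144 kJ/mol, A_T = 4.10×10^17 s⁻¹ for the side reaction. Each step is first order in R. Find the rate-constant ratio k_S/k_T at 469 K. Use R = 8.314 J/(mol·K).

Since both paths have the same order in R, the concentration cancels and S_{S/T} = k_S/k_T = (A_S/A_T)·exp[(E_T−E_S)/(RT)].
(E_T−E_S)/(RT) = (144−89.9)×10³/(8.314×469) = 54100/3899 = 13.87.
k_S/k_T = (7.97×10^12/4.10×10^17)·exp(13.87) = 1.944×10^-5 × 1.061×10^6 = 20.6.
Since E_S < E_T, lowering the temperature improves selectivity toward S.

20.6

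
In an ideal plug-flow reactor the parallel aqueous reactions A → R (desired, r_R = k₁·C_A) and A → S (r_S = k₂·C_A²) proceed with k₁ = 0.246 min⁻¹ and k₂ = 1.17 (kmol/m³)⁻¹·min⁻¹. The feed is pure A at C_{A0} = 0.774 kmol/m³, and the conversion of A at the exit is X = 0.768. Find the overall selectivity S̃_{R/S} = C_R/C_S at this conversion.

C_A = C_{A0}(1−X) = 0.1796 kmol/m³.
Along a PFR/batch, dC_R/dC_A = −r_R/(r_R+r_S) = −k₁/(k₁+k₂·C_A).
Integrating from C_{A0} to C_A: C_R = (0.246/1.17)·ln[(0.246+1.17·0.774)/(0.246+1.17·0.180)] = 0.2103·ln(1.152/0.4561) = 0.1947 kmol/m³.
C_S = (C_{A0}−C_A)−C_R = 0.3997 kmol/m³; S̃_{R/S} = 0.1947/0.3997 = 0.487.

0.487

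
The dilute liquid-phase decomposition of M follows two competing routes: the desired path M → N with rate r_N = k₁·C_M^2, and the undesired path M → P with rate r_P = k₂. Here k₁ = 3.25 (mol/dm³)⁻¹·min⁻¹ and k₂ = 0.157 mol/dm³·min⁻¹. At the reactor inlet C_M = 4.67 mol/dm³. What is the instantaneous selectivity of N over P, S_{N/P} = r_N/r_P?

S_{N/P} = r_N/r_P = (k₁·C_M^2)/(k₂) = (k₁/k₂)·C_M^2.
= (3.25×4.670^2) / (0.157) = 70.88/0.1570 = 451.
Since the desired path is higher order in M, keeping C_M high (PFR or concentrated feed) favours N.

451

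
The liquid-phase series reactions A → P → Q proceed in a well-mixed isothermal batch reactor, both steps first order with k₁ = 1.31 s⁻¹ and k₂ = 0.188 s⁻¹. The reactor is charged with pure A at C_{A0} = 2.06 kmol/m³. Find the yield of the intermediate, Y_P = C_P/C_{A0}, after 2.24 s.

0.704

Solving the coupled first-order balances gives C_P(t) = [k₁/(k₂−k₁)]·C_{A0}·(e^(−k₁t) − e^(−k₂t)).
e^(−k₁t) = e^(−1.31×2.24) = e^(−2.934) = 0.05316; e^(−k₂t) = e^(−0.4211) = 0.6563.
C_P = 1.31×2.06/(0.188−1.31) × (0.05316−0.6563) = (-2.405)×(-0.6031) = 1.451 kmol/m³.
Y_P = C_P/C_{A0} = 1.451/2.06 = 0.704.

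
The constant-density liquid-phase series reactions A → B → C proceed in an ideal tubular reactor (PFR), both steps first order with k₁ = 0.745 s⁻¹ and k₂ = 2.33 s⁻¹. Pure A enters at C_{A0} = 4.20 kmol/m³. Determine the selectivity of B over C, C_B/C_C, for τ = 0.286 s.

For first-order series with pure A initially, C_B(τ) = k₁C_{A0}/(k₂−k₁)·(e^(−k₁τ) − e^(−k₂τ)).
e^(−k₁τ) = e^(−0.745×0.286) = e^(−0.2131) = 0.8081; e^(−k₂τ) = e^(−0.6664) = 0.5136.
C_B = 0.745×4.20/(2.33−0.745) × (0.8081−0.5136) = 1.974×0.2945 = 0.5815 kmol/m³.
C_A = C_{A0}e^(−k₁τ) = 3.394 kmol/m³, so C_C = C_{A0}−C_A−C_B = 0.2245 kmol/m³; C_B/C_C = 2.59.

2.59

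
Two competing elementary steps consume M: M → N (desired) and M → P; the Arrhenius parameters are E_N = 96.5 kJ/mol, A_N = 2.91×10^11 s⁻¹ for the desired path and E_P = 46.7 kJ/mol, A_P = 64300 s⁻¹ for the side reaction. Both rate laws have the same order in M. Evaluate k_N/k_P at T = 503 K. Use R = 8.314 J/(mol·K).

k_N/k_P = (A_N/A_P)·exp[−(E_N−E_P)/(RT)] = (A_N/A_P)·exp[(E_P−E_N)/(RT)].
(E_P−E_N)/(RT) = (46.7−96.5)×10³/(8.314×503) = -49800/4182 = -11.91.
k_N/k_P = (2.91×10^11/64300)·exp(-11.91) = 4.526×10^6 × 6.734×10^-6 = 30.5.

30.5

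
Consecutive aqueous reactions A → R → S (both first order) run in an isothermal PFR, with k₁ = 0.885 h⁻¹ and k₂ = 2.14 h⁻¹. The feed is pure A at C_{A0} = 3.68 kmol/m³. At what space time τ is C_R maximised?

The intermediate peaks when r₁ = r₂, i.e. k₁e^(−k₁τ) = k₂e^(−k₂τ), giving τ_opt = ln(k₂/k₁)/(k₂−k₁).
= ln(2.14/0.885)/(2.14−0.885) = ln(2.418)/1.255 = 0.8830/1.255 = 0.704 h.

0.704 h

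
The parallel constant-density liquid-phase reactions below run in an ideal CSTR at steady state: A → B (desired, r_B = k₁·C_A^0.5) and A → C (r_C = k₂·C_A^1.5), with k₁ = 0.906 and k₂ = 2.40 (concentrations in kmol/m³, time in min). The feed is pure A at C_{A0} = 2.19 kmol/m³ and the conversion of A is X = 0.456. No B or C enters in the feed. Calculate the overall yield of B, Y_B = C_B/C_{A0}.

0.110

Exit C_A = C_{A0}(1−X) = 2.19×0.544 = 1.191 kmol/m³.
Rates in a CSTR are evaluated at the outlet concentration: r_B = 0.906×1.191^0.5 = 0.9889, r_C = 2.40×1.191^1.5 = 3.121.
Fraction of consumed A going to B: r_B/(r_B+r_C) = 0.2406.
C_B = 0.2406·C_{A0}·X = 0.2406×2.19×0.456 = 0.240 kmol/m³; Y_B = C_B/C_{A0} = 0.110.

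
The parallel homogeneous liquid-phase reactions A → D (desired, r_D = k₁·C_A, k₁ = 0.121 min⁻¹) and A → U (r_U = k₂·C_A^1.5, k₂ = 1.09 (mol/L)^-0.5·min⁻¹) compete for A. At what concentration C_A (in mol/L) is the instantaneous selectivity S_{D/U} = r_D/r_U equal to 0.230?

0.233 mol/L

S_{D/U} = (k₁/k₂)·C_A^-0.5 ⇒ C_A = (S·k₂/k₁)^(-2).
= (0.230×1.09/0.121)^(-2) = (2.072)^(-2) = 0.233 mol/L.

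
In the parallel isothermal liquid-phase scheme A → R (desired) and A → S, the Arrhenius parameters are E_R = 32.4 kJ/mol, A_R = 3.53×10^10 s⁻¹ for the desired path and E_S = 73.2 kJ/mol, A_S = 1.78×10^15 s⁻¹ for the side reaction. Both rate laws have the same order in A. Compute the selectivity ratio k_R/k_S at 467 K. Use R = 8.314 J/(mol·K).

k_R/k_S = (A_R/A_S)·exp[−(E_R−E_S)/(RT)] = (A_R/A_S)·exp[(E_S−E_R)/(RT)].
(E_S−E_R)/(RT) = (73.2−32.4)×10³/(8.314×467) = 40800/3883 = 10.51.
k_R/k_S = (3.53×10^10/1.78×10^15)·exp(10.51) = 1.983×10^-5 × 36619 = 0.726.
Since E_R < E_S, lowering the temperature improves selectivity toward R.

0.726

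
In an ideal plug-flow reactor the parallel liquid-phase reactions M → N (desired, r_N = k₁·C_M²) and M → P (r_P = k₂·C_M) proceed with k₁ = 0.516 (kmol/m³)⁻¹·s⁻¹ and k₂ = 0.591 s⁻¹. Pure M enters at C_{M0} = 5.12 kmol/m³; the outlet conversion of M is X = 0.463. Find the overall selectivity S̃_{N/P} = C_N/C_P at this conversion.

3.35

C_M = C_{M0}(1−X) = 2.749 kmol/m³.
Along a PFR/batch, dC_P/dC_M = −r_P/(r_N+r_P) = −k₂/(k₂+k₁·C_M).
Integrating from C_{M0} to C_M: C_P = (0.591/0.516)·ln[(0.591+0.516·5.12)/(0.591+0.516·2.75)] = 1.145·ln(3.233/2.010) = 0.5445 kmol/m³.
Then C_N = (C_{M0}−C_M) − C_P = 2.371 − 0.5445 = 1.826 kmol/m³.
S̃_{N/P} = C_N/C_P = 1.826/0.5445 = 3.35.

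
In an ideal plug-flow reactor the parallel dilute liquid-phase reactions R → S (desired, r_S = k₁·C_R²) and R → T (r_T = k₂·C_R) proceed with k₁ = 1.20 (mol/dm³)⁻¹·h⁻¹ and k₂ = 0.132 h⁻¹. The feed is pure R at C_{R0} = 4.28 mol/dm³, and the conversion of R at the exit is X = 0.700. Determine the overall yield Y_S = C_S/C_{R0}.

C_R = C_{R0}(1−X) = 1.284 mol/dm³.
Along a PFR/batch, dC_T/dC_R = −r_T/(r_S+r_T) = −k₂/(k₂+k₁·C_R).
Integrating from C_{R0} to C_R: C_T = (0.132/1.20)·ln[(0.132+1.20·4.28)/(0.132+1.20·1.28)] = 0.1100·ln(5.268/1.673) = 0.1262 mol/dm³.
Then C_S = (C_{R0}−C_R) − C_T = 2.996 − 0.1262 = 2.870 mol/dm³.
Y_S = C_S/C_{R0} = 2.870/4.28 = 0.671.

0.671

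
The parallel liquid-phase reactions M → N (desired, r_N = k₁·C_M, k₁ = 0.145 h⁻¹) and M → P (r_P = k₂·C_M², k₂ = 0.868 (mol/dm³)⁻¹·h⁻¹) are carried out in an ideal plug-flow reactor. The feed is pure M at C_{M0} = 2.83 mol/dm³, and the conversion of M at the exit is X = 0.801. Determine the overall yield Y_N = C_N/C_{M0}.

0.0834

C_M = C_{M0}(1−X) = 0.5632 mol/dm³.
Along a PFR/batch, dC_N/dC_M = −r_N/(r_N+r_P) = −k₁/(k₁+k₂·C_M).
Integrating from C_{M0} to C_M: C_N = (0.145/0.868)·ln[(0.145+0.868·2.83)/(0.145+0.868·0.563)] = 0.1671·ln(2.601/0.6338) = 0.2359 mol/dm³.
Y_N = C_N/C_{M0} = 0.2359/2.83 = 0.0834.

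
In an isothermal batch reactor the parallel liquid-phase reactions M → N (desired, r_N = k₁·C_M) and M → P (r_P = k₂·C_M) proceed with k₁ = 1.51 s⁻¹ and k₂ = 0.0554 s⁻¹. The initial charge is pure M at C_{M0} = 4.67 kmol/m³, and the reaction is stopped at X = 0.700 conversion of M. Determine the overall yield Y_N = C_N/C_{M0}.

0.675

C_M = C_{M0}(1−X) = 1.401 kmol/m³.
Both paths are first order in M, so the instantaneous fraction to N is constant: dC_N/d(−C_M) = k₁/(k₁+k₂) = 0.9646.
C_N = 0.9646·(C_{M0}−C_M) = 0.9646×3.269 = 3.15 kmol/m³.
Y_N = C_N/C_{M0} = 3.153/4.67 = 0.675.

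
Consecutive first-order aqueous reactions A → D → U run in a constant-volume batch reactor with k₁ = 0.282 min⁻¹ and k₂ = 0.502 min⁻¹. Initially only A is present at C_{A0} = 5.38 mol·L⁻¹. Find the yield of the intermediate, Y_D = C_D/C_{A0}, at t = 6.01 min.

0.173

Solving the coupled first-order balances gives C_D(t) = [k₁/(k₂−k₁)]·C_{A0}·(e^(−k₁t) − e^(−k₂t)).
e^(−k₁t) = e^(−0.282×6.01) = e^(−1.695) = 0.1836; e^(−k₂t) = e^(−3.017) = 0.04895.
C_D = 0.282×5.38/(0.502−0.282) × (0.1836−0.04895) = 6.896×0.1347 = 0.9288 mol·L⁻¹.
Y_D = C_D/C_{A0} = 0.9288/5.38 = 0.173.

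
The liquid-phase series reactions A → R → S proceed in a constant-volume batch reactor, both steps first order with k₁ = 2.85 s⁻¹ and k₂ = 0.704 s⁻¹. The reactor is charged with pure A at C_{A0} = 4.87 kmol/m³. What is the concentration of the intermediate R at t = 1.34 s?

2.38 kmol/m³

For first-order series with pure A initially, C_R(t) = k₁C_{A0}/(k₂−k₁)·(e^(−k₁t) − e^(−k₂t)).
e^(−k₁t) = e^(−2.85×1.34) = e^(−3.819) = 0.02195; e^(−k₂t) = e^(−0.9434) = 0.3893.
C_R = 2.85×4.87/(0.704−2.85) × (0.02195−0.3893) = (-6.468)×(-0.3674) = 2.376 kmol/m³.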